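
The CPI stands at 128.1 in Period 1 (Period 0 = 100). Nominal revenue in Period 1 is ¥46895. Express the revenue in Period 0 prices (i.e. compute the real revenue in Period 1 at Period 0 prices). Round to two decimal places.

36608.12

Real = Nominal ÷ (Index/100) = 46895 ÷ (128.1/100)
     = 46895 ÷ 1.281 = 36608.1187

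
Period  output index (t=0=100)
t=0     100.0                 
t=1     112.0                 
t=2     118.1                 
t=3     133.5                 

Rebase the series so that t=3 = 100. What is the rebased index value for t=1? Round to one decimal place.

Rebased(t=1) = 112.0 / 133.5 × 100 = 83.8951

83.9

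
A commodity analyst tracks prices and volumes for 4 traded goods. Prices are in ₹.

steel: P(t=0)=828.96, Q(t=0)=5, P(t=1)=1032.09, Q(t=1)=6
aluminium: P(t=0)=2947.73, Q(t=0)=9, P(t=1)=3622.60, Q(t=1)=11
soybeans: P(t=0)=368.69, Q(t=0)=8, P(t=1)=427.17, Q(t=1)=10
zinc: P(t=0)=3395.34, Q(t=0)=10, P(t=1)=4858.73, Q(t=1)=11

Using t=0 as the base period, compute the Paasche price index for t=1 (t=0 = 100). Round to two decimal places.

132.29

Paasche price index uses current-period quantities as weights.
ΣP(t=1)·Q(t=1) = 1032.09×6 + 3622.60×11 + 427.17×10 + 4858.73×11 = 6192.54 + 39848.6 + 4271.7 + 53446.03 = 103758.87
ΣP(t=0)·Q(t=1) = 828.96×6 + 2947.73×11 + 368.69×10 + 3395.34×11 = 4973.76 + 32425.03 + 3686.9 + 37348.74 = 78434.43
Index = 103758.87 / 78434.43 × 100 = 132.2874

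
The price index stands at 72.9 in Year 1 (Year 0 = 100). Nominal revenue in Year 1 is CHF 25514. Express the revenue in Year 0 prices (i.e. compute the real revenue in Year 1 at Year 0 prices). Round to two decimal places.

Real = Nominal ÷ (Index/100) = 25514 ÷ (72.9/100)
     = 25514 ÷ 0.729 = 34998.6283

34998.63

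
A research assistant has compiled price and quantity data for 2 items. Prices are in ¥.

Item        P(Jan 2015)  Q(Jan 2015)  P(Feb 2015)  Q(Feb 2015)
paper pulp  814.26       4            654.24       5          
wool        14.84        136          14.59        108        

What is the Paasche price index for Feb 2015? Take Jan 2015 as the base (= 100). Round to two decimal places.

Paasche price index uses current-period quantities as weights.
ΣP(Feb 2015)·Q(Feb 2015) = 654.24×5 + 14.59×108 = 3271.2 + 1575.72 = 4846.92
ΣP(Jan 2015)·Q(Feb 2015) = 814.26×5 + 14.84×108 = 4071.3 + 1602.72 = 5674.02
Index = 4846.92 / 5674.02 × 100 = 85.4230

85.42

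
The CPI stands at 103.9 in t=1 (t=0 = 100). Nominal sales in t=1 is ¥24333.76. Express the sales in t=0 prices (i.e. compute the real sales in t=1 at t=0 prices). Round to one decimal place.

Real = Nominal ÷ (Index/100) = 24333.76 ÷ (103.9/100)
     = 24333.76 ÷ 1.039 = 23420.3657

23420.4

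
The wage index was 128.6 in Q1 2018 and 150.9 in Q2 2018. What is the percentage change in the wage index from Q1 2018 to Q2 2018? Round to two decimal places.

17.34%

Change = (150.9 − 128.6) / 128.6 × 100
       = 22.3 / 128.6 × 100 = 17.3406%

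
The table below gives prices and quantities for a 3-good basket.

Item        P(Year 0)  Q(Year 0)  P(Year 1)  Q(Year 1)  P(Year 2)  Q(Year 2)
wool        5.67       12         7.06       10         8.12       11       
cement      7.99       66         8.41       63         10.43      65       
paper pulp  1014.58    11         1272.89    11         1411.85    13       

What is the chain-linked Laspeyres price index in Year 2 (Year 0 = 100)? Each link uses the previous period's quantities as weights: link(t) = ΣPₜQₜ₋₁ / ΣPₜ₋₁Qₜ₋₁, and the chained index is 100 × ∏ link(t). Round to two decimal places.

138.76

Link Year 0→Year 1:
ΣP(Year 1)Q(Year 0) = 7.06×12 + 8.41×66 + 1272.89×11 = 84.72 + 555.06 + 14001.79 = 14641.57
ΣP(Year 0)Q(Year 0) = 5.67×12 + 7.99×66 + 1014.58×11 = 68.04 + 527.34 + 11160.38 = 11755.76
link = 14641.57/11755.76 = 1.245481
Link Year 1→Year 2:
ΣP(Year 2)Q(Year 1) = 8.12×10 + 10.43×63 + 1411.85×11 = 81.2 + 657.09 + 15530.35 = 16268.64
ΣP(Year 1)Q(Year 1) = 7.06×10 + 8.41×63 + 1272.89×11 = 70.6 + 529.83 + 14001.79 = 14602.22
link = 16268.64/14602.22 = 1.114121
Chained index = 100 × 1.245481 × 1.114121 = 138.7616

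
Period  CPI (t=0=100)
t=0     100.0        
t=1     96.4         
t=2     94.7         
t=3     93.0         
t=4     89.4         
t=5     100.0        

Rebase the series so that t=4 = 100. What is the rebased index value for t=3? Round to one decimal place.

Rebased(t=3) = 93.0 / 89.4 × 100 = 104.0268

104.0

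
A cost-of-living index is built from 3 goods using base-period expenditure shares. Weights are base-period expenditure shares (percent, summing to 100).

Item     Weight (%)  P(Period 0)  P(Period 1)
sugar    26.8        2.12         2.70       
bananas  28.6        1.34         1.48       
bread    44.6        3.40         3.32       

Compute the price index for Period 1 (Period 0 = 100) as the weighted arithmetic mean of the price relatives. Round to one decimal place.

109.3

sugar: 26.8 × (2.70/2.12) = 26.8 × 1.273585 = 34.1321
bananas: 28.6 × (1.48/1.34) = 28.6 × 1.104478 = 31.5881
bread: 44.6 × (3.32/3.40) = 44.6 × 0.976471 = 43.5506
Index = Σ wᵢ·(p₁ᵢ/p₀ᵢ) = 34.1321 + 31.5881 + 43.5506 = 109.2707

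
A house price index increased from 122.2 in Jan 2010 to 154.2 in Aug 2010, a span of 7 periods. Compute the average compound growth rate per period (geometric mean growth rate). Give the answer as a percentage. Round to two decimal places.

3.38%

Growth factor = (154.2/122.2)^(1/7) = (1.261866)^(1/7) = 1.033786
Growth rate = 1.033786 − 1 = 0.033786 = 3.3786%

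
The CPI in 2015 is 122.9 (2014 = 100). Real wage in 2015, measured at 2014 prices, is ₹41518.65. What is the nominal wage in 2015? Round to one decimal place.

Nominal = Real × (Index/100) = 41518.65 × (122.9/100)
        = 41518.65 × 1.229 = 51026.4209

51026.4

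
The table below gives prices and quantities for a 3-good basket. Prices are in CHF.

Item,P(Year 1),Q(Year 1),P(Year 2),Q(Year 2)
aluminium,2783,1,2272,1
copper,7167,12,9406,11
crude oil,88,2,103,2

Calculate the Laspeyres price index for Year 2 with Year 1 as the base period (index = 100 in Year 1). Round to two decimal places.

129.66

Laspeyres price index uses base-period quantities as weights.
ΣP(Year 2)·Q(Year 1) = 2272×1 + 9406×12 + 103×2 = 2272 + 112872 + 206 = 115350
ΣP(Year 1)·Q(Year 1) = 2783×1 + 7167×12 + 88×2 = 2783 + 86004 + 176 = 88963
Index = 115350 / 88963 × 100 = 129.6606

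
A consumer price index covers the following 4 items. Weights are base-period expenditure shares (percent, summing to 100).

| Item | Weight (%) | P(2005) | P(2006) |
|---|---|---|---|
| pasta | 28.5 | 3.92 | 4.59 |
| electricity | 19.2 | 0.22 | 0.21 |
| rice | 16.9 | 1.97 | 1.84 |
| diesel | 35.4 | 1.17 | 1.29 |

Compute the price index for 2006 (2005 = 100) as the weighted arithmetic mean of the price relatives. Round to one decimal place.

pasta: 28.5 × (4.59/3.92) = 28.5 × 1.170918 = 33.3712
electricity: 19.2 × (0.21/0.22) = 19.2 × 0.954545 = 18.3273
rice: 16.9 × (1.84/1.97) = 16.9 × 0.934010 = 15.7848
diesel: 35.4 × (1.29/1.17) = 35.4 × 1.102564 = 39.0308
Index = Σ wᵢ·(p₁ᵢ/p₀ᵢ) = 33.3712 + 18.3273 + 15.7848 + 39.0308 = 106.5140

106.5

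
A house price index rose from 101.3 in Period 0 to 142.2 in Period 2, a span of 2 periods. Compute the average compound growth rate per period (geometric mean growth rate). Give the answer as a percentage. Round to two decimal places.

18.48%

Growth factor = (142.2/101.3)^(1/2) = (1.403751)^(1/2) = 1.184800
Growth rate = 1.184800 − 1 = 0.184800 = 18.4800%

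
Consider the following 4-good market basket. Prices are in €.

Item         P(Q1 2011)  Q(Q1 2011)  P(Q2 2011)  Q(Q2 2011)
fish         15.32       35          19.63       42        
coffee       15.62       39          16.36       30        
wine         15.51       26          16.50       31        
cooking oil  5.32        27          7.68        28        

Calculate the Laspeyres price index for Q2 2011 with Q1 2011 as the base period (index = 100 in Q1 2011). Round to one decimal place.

Laspeyres price index uses base-period quantities as weights.
ΣP(Q2 2011)·Q(Q1 2011) = 19.63×35 + 16.36×39 + 16.50×26 + 7.68×27 = 687.05 + 638.04 + 429 + 207.36 = 1961.45
ΣP(Q1 2011)·Q(Q1 2011) = 15.32×35 + 15.62×39 + 15.51×26 + 5.32×27 = 536.2 + 609.18 + 403.26 + 143.64 = 1692.28
Index = 1961.45 / 1692.28 × 100 = 115.9058

115.9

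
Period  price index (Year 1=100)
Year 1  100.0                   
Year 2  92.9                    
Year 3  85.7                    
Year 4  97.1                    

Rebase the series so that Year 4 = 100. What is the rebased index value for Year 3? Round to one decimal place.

88.3

Rebased(Year 3) = 85.7 / 97.1 × 100 = 88.2595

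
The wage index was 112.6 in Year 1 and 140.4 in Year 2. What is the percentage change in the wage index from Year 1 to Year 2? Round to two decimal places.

24.69%

Change = (140.4 − 112.6) / 112.6 × 100
       = 27.8 / 112.6 × 100 = 24.6892%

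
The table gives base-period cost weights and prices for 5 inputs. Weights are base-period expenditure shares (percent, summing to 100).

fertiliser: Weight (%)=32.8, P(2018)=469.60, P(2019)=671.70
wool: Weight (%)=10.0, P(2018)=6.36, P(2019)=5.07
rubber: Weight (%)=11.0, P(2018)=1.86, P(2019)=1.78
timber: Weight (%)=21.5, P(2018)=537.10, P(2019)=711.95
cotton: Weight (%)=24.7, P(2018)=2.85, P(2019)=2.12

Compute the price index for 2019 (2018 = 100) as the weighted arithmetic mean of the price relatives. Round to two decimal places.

112.29

fertiliser: 32.8 × (671.70/469.60) = 32.8 × 1.430366 = 46.9160
wool: 10.0 × (5.07/6.36) = 10.0 × 0.797170 = 7.9717
rubber: 11.0 × (1.78/1.86) = 11.0 × 0.956989 = 10.5269
timber: 21.5 × (711.95/537.10) = 21.5 × 1.325545 = 28.4992
cotton: 24.7 × (2.12/2.85) = 24.7 × 0.743860 = 18.3733
Index = Σ wᵢ·(p₁ᵢ/p₀ᵢ) = 46.9160 + 7.9717 + 10.5269 + 28.4992 + 18.3733 = 112.2871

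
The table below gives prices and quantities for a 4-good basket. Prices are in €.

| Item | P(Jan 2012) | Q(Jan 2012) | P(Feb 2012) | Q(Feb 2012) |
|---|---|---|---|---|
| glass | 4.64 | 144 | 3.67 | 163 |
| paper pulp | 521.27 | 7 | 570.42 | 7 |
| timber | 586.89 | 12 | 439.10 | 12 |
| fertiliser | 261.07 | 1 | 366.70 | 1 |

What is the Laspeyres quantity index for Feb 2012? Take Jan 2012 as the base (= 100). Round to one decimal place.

Laspeyres quantity index uses base-period prices as weights.
ΣP(Jan 2012)·Q(Feb 2012) = 4.64×163 + 521.27×7 + 586.89×12 + 261.07×1 = 756.32 + 3648.89 + 7042.68 + 261.07 = 11708.96
ΣP(Jan 2012)·Q(Jan 2012) = 4.64×144 + 521.27×7 + 586.89×12 + 261.07×1 = 668.16 + 3648.89 + 7042.68 + 261.07 = 11620.8
Index = 11708.96 / 11620.8 × 100 = 100.7586

100.8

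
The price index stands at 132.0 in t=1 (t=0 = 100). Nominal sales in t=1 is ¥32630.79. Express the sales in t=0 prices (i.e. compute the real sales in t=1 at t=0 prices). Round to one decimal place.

Real = Nominal ÷ (Index/100) = 32630.79 ÷ (132.0/100)
     = 32630.79 ÷ 1.320 = 24720.2955

24720.3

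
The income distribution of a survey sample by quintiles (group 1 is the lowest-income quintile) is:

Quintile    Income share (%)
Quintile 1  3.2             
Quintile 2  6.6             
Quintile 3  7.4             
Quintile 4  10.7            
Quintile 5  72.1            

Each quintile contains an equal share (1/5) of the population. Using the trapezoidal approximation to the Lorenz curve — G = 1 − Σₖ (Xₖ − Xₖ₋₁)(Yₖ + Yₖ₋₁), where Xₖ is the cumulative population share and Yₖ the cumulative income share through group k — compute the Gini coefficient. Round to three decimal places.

0.568

Cumulative income shares Yₖ: 0.0320, 0.0980, 0.1720, 0.2790, 1.0000
Σ (Xₖ−Xₖ₋₁)(Yₖ+Yₖ₋₁) = (1/5)(0.0320+0.0000) + (1/5)(0.0980+0.0320) + (1/5)(0.1720+0.0980) + (1/5)(0.2790+0.1720) + (1/5)(1.0000+0.2790)
  = 0.0064 + 0.0260 + 0.0540 + 0.0902 + 0.2558 = 0.4324
G = 1 − 0.4324 = 0.5676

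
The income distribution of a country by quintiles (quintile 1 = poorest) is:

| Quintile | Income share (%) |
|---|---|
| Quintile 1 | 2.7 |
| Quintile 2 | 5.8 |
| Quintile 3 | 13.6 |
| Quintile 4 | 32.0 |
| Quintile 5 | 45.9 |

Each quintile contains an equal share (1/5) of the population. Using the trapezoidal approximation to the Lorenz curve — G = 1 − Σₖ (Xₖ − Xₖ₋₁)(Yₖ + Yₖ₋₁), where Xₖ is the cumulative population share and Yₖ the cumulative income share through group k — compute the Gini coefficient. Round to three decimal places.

Cumulative income shares Yₖ: 0.0270, 0.0850, 0.2210, 0.5410, 1.0000
Σ (Xₖ−Xₖ₋₁)(Yₖ+Yₖ₋₁) = (1/5)(0.0270+0.0000) + (1/5)(0.0850+0.0270) + (1/5)(0.2210+0.0850) + (1/5)(0.5410+0.2210) + (1/5)(1.0000+0.5410)
  = 0.0054 + 0.0224 + 0.0612 + 0.1524 + 0.3082 = 0.5496
G = 1 − 0.5496 = 0.4504

0.450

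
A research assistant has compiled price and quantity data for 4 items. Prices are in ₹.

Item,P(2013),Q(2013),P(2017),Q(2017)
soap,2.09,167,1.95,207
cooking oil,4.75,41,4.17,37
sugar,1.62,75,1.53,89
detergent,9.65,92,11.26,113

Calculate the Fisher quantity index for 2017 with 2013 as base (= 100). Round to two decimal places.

Laspeyres component (base-period weights):
ΣP(2013)Q(2017) = 2.09×207 + 4.75×37 + 1.62×89 + 9.65×113 = 432.63 + 175.75 + 144.18 + 1090.45 = 1843.01
ΣP(2013)Q(2013) = 2.09×167 + 4.75×41 + 1.62×75 + 9.65×92 = 349.03 + 194.75 + 121.5 + 887.8 = 1553.08
L = 1843.01 / 1553.08 × 100 = 118.6681
Paasche component (current-period weights):
ΣP(2017)Q(2017) = 1.95×207 + 4.17×37 + 1.53×89 + 11.26×113 = 403.65 + 154.29 + 136.17 + 1272.38 = 1966.49
ΣP(2017)Q(2013) = 1.95×167 + 4.17×41 + 1.53×75 + 11.26×92 = 325.65 + 170.97 + 114.75 + 1035.92 = 1647.29
P = 1966.49 / 1647.29 × 100 = 119.3773
Fisher = √(L × P) = √(118.6681 × 119.3773) = 119.0221

119.02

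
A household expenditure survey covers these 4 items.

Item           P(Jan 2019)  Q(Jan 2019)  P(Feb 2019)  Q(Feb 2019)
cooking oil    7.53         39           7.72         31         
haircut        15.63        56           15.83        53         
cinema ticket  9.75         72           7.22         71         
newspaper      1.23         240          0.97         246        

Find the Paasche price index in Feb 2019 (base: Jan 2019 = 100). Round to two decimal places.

88.96

Paasche price index uses current-period quantities as weights.
ΣP(Feb 2019)·Q(Feb 2019) = 7.72×31 + 15.83×53 + 7.22×71 + 0.97×246 = 239.32 + 838.99 + 512.62 + 238.62 = 1829.55
ΣP(Jan 2019)·Q(Feb 2019) = 7.53×31 + 15.63×53 + 9.75×71 + 1.23×246 = 233.43 + 828.39 + 692.25 + 302.58 = 2056.65
Index = 1829.55 / 2056.65 × 100 = 88.9578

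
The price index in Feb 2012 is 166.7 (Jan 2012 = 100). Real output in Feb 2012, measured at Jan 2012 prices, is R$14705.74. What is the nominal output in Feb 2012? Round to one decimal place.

Nominal = Real × (Index/100) = 14705.74 × (166.7/100)
        = 14705.74 × 1.667 = 24514.4686

24514.5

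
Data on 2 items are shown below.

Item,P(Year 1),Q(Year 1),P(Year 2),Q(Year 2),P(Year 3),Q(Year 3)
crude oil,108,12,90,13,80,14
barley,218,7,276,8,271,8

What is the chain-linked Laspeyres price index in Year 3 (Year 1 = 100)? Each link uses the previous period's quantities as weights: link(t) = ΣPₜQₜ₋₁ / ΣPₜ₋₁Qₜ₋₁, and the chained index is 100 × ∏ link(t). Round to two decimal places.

101.36

Link Year 1→Year 2:
ΣP(Year 2)Q(Year 1) = 90×12 + 276×7 = 1080 + 1932 = 3012
ΣP(Year 1)Q(Year 1) = 108×12 + 218×7 = 1296 + 1526 = 2822
link = 3012/2822 = 1.067328
Link Year 2→Year 3:
ΣP(Year 3)Q(Year 2) = 80×13 + 271×8 = 1040 + 2168 = 3208
ΣP(Year 2)Q(Year 2) = 90×13 + 276×8 = 1170 + 2208 = 3378
link = 3208/3378 = 0.949674
Chained index = 100 × 1.067328 × 0.949674 = 101.3614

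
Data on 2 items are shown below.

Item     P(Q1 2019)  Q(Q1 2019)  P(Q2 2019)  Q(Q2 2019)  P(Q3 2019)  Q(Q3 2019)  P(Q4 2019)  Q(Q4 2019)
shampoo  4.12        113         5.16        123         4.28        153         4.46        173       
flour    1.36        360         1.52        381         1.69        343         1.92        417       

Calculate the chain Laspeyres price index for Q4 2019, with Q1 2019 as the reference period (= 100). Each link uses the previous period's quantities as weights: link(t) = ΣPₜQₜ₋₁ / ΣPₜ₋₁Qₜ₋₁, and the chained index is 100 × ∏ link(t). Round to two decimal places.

Link Q1 2019→Q2 2019:
ΣP(Q2 2019)Q(Q1 2019) = 5.16×113 + 1.52×360 = 583.08 + 547.2 = 1130.28
ΣP(Q1 2019)Q(Q1 2019) = 4.12×113 + 1.36×360 = 465.56 + 489.6 = 955.16
link = 1130.28/955.16 = 1.183341
Link Q2 2019→Q3 2019:
ΣP(Q3 2019)Q(Q2 2019) = 4.28×123 + 1.69×381 = 526.44 + 643.89 = 1170.33
ΣP(Q2 2019)Q(Q2 2019) = 5.16×123 + 1.52×381 = 634.68 + 579.12 = 1213.8
link = 1170.33/1213.8 = 0.964187
Link Q3 2019→Q4 2019:
ΣP(Q4 2019)Q(Q3 2019) = 4.46×153 + 1.92×343 = 682.38 + 658.56 = 1340.94
ΣP(Q3 2019)Q(Q3 2019) = 4.28×153 + 1.69×343 = 654.84 + 579.67 = 1234.51
link = 1340.94/1234.51 = 1.086212
Chained index = 100 × 1.183341 × 0.964187 × 1.086212 = 123.9327

123.93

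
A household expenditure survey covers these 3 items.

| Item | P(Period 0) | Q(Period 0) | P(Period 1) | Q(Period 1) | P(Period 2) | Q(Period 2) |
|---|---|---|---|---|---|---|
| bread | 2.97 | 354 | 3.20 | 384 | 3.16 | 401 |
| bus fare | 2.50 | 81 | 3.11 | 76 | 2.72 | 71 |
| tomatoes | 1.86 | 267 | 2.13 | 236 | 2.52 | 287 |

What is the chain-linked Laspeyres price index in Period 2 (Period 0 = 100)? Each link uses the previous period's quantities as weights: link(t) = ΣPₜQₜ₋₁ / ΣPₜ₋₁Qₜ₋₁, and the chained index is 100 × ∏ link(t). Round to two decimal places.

Link Period 0→Period 1:
ΣP(Period 1)Q(Period 0) = 3.20×354 + 3.11×81 + 2.13×267 = 1132.8 + 251.91 + 568.71 = 1953.42
ΣP(Period 0)Q(Period 0) = 2.97×354 + 2.50×81 + 1.86×267 = 1051.38 + 202.5 + 496.62 = 1750.5
link = 1953.42/1750.5 = 1.115921
Link Period 1→Period 2:
ΣP(Period 2)Q(Period 1) = 3.16×384 + 2.72×76 + 2.52×236 = 1213.44 + 206.72 + 594.72 = 2014.88
ΣP(Period 1)Q(Period 1) = 3.20×384 + 3.11×76 + 2.13×236 = 1228.8 + 236.36 + 502.68 = 1967.84
link = 2014.88/1967.84 = 1.023904
Chained index = 100 × 1.115921 × 1.023904 = 114.2597

114.26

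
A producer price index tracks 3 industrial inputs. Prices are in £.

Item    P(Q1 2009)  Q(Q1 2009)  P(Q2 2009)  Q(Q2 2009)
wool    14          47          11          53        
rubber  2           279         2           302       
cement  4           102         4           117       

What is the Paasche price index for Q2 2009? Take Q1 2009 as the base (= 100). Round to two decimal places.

91.23

Paasche price index uses current-period quantities as weights.
ΣP(Q2 2009)·Q(Q2 2009) = 11×53 + 2×302 + 4×117 = 583 + 604 + 468 = 1655
ΣP(Q1 2009)·Q(Q2 2009) = 14×53 + 2×302 + 4×117 = 742 + 604 + 468 = 1814
Index = 1655 / 1814 × 100 = 91.2348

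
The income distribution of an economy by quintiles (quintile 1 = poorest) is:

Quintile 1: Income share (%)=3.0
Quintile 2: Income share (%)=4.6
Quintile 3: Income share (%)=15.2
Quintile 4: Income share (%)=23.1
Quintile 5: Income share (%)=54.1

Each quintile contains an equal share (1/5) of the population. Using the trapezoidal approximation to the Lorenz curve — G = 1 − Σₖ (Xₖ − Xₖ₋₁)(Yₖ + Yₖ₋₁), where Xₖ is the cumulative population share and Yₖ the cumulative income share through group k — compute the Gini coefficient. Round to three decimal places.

0.483

Cumulative income shares Yₖ: 0.0300, 0.0760, 0.2280, 0.4590, 1.0000
Σ (Xₖ−Xₖ₋₁)(Yₖ+Yₖ₋₁) = (1/5)(0.0300+0.0000) + (1/5)(0.0760+0.0300) + (1/5)(0.2280+0.0760) + (1/5)(0.4590+0.2280) + (1/5)(1.0000+0.4590)
  = 0.0060 + 0.0212 + 0.0608 + 0.1374 + 0.2918 = 0.5172
G = 1 − 0.5172 = 0.4828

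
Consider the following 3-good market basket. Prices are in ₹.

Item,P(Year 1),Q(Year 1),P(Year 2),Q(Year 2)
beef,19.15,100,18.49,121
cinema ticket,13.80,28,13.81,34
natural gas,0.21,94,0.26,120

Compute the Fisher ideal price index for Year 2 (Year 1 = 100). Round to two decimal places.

97.38

Laspeyres component (base-period weights):
ΣP(Year 2)Q(Year 1) = 18.49×100 + 13.81×28 + 0.26×94 = 1849 + 386.68 + 24.44 = 2260.12
ΣP(Year 1)Q(Year 1) = 19.15×100 + 13.80×28 + 0.21×94 = 1915 + 386.4 + 19.74 = 2321.14
L = 2260.12 / 2321.14 × 100 = 97.3711
Paasche component (current-period weights):
ΣP(Year 2)Q(Year 2) = 18.49×121 + 13.81×34 + 0.26×120 = 2237.29 + 469.54 + 31.2 = 2738.03
ΣP(Year 1)Q(Year 2) = 19.15×121 + 13.80×34 + 0.21×120 = 2317.15 + 469.2 + 25.2 = 2811.55
P = 2738.03 / 2811.55 × 100 = 97.3851
Fisher = √(L × P) = √(97.3711 × 97.3851) = 97.3781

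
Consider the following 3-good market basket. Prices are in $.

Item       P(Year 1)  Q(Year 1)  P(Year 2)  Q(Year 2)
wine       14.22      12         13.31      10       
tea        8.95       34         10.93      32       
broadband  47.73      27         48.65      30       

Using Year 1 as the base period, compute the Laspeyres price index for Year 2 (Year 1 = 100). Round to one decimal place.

Laspeyres price index uses base-period quantities as weights.
ΣP(Year 2)·Q(Year 1) = 13.31×12 + 10.93×34 + 48.65×27 = 159.72 + 371.62 + 1313.55 = 1844.89
ΣP(Year 1)·Q(Year 1) = 14.22×12 + 8.95×34 + 47.73×27 = 170.64 + 304.3 + 1288.71 = 1763.65
Index = 1844.89 / 1763.65 × 100 = 104.6064

104.6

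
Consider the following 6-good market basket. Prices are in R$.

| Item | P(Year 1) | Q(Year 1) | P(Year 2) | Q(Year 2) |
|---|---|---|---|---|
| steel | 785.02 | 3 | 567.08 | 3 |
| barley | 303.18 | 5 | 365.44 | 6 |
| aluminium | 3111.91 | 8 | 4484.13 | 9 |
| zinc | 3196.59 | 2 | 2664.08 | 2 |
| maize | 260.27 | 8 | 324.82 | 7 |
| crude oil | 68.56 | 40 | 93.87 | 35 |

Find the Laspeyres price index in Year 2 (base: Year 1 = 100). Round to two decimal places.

127.76

Laspeyres price index uses base-period quantities as weights.
ΣP(Year 2)·Q(Year 1) = 567.08×3 + 365.44×5 + 4484.13×8 + 2664.08×2 + 324.82×8 + 93.87×40 = 1701.24 + 1827.2 + 35873.04 + 5328.16 + 2598.56 + 3754.8 = 51083
ΣP(Year 1)·Q(Year 1) = 785.02×3 + 303.18×5 + 3111.91×8 + 3196.59×2 + 260.27×8 + 68.56×40 = 2355.06 + 1515.9 + 24895.28 + 6393.18 + 2082.16 + 2742.4 = 39983.98
Index = 51083 / 39983.98 × 100 = 127.7587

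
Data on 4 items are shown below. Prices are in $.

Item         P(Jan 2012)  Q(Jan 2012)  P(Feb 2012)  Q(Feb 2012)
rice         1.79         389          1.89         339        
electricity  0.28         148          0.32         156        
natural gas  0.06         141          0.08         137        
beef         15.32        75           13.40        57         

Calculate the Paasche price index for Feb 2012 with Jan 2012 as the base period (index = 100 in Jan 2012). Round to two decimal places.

Paasche price index uses current-period quantities as weights.
ΣP(Feb 2012)·Q(Feb 2012) = 1.89×339 + 0.32×156 + 0.08×137 + 13.40×57 = 640.71 + 49.92 + 10.96 + 763.8 = 1465.39
ΣP(Jan 2012)·Q(Feb 2012) = 1.79×339 + 0.28×156 + 0.06×137 + 15.32×57 = 606.81 + 43.68 + 8.22 + 873.24 = 1531.95
Index = 1465.39 / 1531.95 × 100 = 95.6552

95.66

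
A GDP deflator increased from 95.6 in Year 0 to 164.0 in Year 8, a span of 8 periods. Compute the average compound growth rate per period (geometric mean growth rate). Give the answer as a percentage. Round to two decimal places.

Growth factor = (164.0/95.6)^(1/8) = (1.715481)^(1/8) = 1.069789
Growth rate = 1.069789 − 1 = 0.069789 = 6.9789%

6.98%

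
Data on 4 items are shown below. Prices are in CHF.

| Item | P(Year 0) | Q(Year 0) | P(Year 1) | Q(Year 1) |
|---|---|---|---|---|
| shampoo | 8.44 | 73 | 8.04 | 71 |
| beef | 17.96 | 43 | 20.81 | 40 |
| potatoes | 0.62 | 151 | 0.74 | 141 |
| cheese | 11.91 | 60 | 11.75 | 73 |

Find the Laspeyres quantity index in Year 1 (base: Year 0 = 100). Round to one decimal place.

103.5

Laspeyres quantity index uses base-period prices as weights.
ΣP(Year 0)·Q(Year 1) = 8.44×71 + 17.96×40 + 0.62×141 + 11.91×73 = 599.24 + 718.4 + 87.42 + 869.43 = 2274.49
ΣP(Year 0)·Q(Year 0) = 8.44×73 + 17.96×43 + 0.62×151 + 11.91×60 = 616.12 + 772.28 + 93.62 + 714.6 = 2196.62
Index = 2274.49 / 2196.62 × 100 = 103.5450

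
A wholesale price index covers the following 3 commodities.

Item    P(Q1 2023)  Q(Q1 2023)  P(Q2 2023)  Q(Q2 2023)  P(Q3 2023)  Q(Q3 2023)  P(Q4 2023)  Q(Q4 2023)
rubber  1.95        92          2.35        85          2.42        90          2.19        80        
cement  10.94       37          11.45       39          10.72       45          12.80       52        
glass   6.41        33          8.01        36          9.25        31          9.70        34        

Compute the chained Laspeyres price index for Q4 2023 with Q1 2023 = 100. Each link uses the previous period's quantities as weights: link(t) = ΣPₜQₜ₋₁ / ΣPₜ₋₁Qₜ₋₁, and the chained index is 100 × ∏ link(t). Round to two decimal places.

Link Q1 2023→Q2 2023:
ΣP(Q2 2023)Q(Q1 2023) = 2.35×92 + 11.45×37 + 8.01×33 = 216.2 + 423.65 + 264.33 = 904.18
ΣP(Q1 2023)Q(Q1 2023) = 1.95×92 + 10.94×37 + 6.41×33 = 179.4 + 404.78 + 211.53 = 795.71
link = 904.18/795.71 = 1.136319
Link Q2 2023→Q3 2023:
ΣP(Q3 2023)Q(Q2 2023) = 2.42×85 + 10.72×39 + 9.25×36 = 205.7 + 418.08 + 333 = 956.78
ΣP(Q2 2023)Q(Q2 2023) = 2.35×85 + 11.45×39 + 8.01×36 = 199.75 + 446.55 + 288.36 = 934.66
link = 956.78/934.66 = 1.023666
Link Q3 2023→Q4 2023:
ΣP(Q4 2023)Q(Q3 2023) = 2.19×90 + 12.80×45 + 9.70×31 = 197.1 + 576 + 300.7 = 1073.8
ΣP(Q3 2023)Q(Q3 2023) = 2.42×90 + 10.72×45 + 9.25×31 = 217.8 + 482.4 + 286.75 = 986.95
link = 1073.8/986.95 = 1.087998
Chained index = 100 × 1.136319 × 1.023666 × 1.087998 = 126.5572

126.56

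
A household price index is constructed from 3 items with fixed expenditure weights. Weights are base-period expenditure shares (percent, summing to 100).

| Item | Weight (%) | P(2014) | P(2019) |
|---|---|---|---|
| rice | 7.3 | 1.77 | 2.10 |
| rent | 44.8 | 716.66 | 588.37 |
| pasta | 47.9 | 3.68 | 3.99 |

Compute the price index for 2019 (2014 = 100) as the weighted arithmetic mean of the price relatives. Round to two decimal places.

rice: 7.3 × (2.10/1.77) = 7.3 × 1.186441 = 8.6610
rent: 44.8 × (588.37/716.66) = 44.8 × 0.820989 = 36.7803
pasta: 47.9 × (3.99/3.68) = 47.9 × 1.084239 = 51.9351
Index = Σ wᵢ·(p₁ᵢ/p₀ᵢ) = 8.6610 + 36.7803 + 51.9351 = 97.3764

97.38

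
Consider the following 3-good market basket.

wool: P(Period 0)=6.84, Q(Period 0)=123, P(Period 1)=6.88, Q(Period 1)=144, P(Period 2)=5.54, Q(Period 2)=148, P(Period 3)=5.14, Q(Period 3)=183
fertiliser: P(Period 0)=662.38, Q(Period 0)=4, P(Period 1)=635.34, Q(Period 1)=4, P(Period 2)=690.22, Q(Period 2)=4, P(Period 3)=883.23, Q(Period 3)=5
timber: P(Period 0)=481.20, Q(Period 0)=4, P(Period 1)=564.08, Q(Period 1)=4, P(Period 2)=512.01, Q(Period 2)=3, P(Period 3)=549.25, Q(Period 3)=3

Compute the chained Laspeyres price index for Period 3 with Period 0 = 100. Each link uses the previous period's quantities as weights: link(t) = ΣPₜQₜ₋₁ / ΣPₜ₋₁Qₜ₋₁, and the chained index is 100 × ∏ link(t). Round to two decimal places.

117.21

Link Period 0→Period 1:
ΣP(Period 1)Q(Period 0) = 6.88×123 + 635.34×4 + 564.08×4 = 846.24 + 2541.36 + 2256.32 = 5643.92
ΣP(Period 0)Q(Period 0) = 6.84×123 + 662.38×4 + 481.20×4 = 841.32 + 2649.52 + 1924.8 = 5415.64
link = 5643.92/5415.64 = 1.042152
Link Period 1→Period 2:
ΣP(Period 2)Q(Period 1) = 5.54×144 + 690.22×4 + 512.01×4 = 797.76 + 2760.88 + 2048.04 = 5606.68
ΣP(Period 1)Q(Period 1) = 6.88×144 + 635.34×4 + 564.08×4 = 990.72 + 2541.36 + 2256.32 = 5788.4
link = 5606.68/5788.4 = 0.968606
Link Period 2→Period 3:
ΣP(Period 3)Q(Period 2) = 5.14×148 + 883.23×4 + 549.25×3 = 760.72 + 3532.92 + 1647.75 = 5941.39
ΣP(Period 2)Q(Period 2) = 5.54×148 + 690.22×4 + 512.01×3 = 819.92 + 2760.88 + 1536.03 = 5116.83
link = 5941.39/5116.83 = 1.161147
Chained index = 100 × 1.042152 × 0.968606 × 1.161147 = 117.2102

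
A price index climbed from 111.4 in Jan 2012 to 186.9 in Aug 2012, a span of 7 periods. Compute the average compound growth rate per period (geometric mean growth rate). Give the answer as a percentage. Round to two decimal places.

Growth factor = (186.9/111.4)^(1/7) = (1.677738)^(1/7) = 1.076722
Growth rate = 1.076722 − 1 = 0.076722 = 7.6722%

7.67%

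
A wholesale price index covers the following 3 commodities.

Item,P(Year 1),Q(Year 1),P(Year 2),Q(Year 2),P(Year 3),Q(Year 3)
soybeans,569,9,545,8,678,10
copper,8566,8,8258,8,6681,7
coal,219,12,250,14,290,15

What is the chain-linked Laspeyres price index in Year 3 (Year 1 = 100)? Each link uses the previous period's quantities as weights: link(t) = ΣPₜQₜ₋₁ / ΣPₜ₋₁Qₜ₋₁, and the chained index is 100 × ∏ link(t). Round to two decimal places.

82.55

Link Year 1→Year 2:
ΣP(Year 2)Q(Year 1) = 545×9 + 8258×8 + 250×12 = 4905 + 66064 + 3000 = 73969
ΣP(Year 1)Q(Year 1) = 569×9 + 8566×8 + 219×12 = 5121 + 68528 + 2628 = 76277
link = 73969/76277 = 0.969742
Link Year 2→Year 3:
ΣP(Year 3)Q(Year 2) = 678×8 + 6681×8 + 290×14 = 5424 + 53448 + 4060 = 62932
ΣP(Year 2)Q(Year 2) = 545×8 + 8258×8 + 250×14 = 4360 + 66064 + 3500 = 73924
link = 62932/73924 = 0.851307
Chained index = 100 × 0.969742 × 0.851307 = 82.5548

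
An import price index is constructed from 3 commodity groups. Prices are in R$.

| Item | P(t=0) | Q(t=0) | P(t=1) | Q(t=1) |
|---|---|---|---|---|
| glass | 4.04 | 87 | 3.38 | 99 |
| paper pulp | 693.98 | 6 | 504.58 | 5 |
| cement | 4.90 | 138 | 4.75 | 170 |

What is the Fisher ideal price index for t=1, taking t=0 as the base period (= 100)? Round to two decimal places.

Laspeyres component (base-period weights):
ΣP(t=1)Q(t=0) = 3.38×87 + 504.58×6 + 4.75×138 = 294.06 + 3027.48 + 655.5 = 3977.04
ΣP(t=0)Q(t=0) = 4.04×87 + 693.98×6 + 4.90×138 = 351.48 + 4163.88 + 676.2 = 5191.56
L = 3977.04 / 5191.56 × 100 = 76.6059
Paasche component (current-period weights):
ΣP(t=1)Q(t=1) = 3.38×99 + 504.58×5 + 4.75×170 = 334.62 + 2522.9 + 807.5 = 3665.02
ΣP(t=0)Q(t=1) = 4.04×99 + 693.98×5 + 4.90×170 = 399.96 + 3469.9 + 833 = 4702.86
P = 3665.02 / 4702.86 × 100 = 77.9317
Fisher = √(L × P) = √(76.6059 × 77.9317) = 77.2660

77.27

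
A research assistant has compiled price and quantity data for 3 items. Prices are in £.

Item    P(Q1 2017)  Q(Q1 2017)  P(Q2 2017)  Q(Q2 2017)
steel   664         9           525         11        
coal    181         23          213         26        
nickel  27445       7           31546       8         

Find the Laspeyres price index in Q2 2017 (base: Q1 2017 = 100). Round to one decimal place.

113.9

Laspeyres price index uses base-period quantities as weights.
ΣP(Q2 2017)·Q(Q1 2017) = 525×9 + 213×23 + 31546×7 = 4725 + 4899 + 220822 = 230446
ΣP(Q1 2017)·Q(Q1 2017) = 664×9 + 181×23 + 27445×7 = 5976 + 4163 + 192115 = 202254
Index = 230446 / 202254 × 100 = 113.9389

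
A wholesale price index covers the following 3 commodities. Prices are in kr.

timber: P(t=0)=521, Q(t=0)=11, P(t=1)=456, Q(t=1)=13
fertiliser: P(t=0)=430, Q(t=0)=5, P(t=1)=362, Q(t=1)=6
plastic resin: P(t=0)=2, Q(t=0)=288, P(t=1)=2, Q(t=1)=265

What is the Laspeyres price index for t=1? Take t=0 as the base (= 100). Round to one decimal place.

Laspeyres price index uses base-period quantities as weights.
ΣP(t=1)·Q(t=0) = 456×11 + 362×5 + 2×288 = 5016 + 1810 + 576 = 7402
ΣP(t=0)·Q(t=0) = 521×11 + 430×5 + 2×288 = 5731 + 2150 + 576 = 8457
Index = 7402 / 8457 × 100 = 87.5251

87.5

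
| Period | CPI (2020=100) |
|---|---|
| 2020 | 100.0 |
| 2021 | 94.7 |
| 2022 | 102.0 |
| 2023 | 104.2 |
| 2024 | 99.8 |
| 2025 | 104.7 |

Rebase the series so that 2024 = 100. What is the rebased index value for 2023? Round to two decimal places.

Rebased(2023) = 104.2 / 99.8 × 100 = 104.4088

104.41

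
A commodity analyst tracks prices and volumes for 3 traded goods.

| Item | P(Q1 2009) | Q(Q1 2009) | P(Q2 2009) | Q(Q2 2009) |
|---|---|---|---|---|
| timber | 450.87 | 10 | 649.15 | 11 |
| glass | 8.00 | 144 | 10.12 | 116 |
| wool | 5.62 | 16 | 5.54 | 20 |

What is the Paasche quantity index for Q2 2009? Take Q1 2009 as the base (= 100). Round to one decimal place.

Paasche quantity index uses current-period prices as weights.
ΣP(Q2 2009)·Q(Q2 2009) = 649.15×11 + 10.12×116 + 5.54×20 = 7140.65 + 1173.92 + 110.8 = 8425.37
ΣP(Q2 2009)·Q(Q1 2009) = 649.15×10 + 10.12×144 + 5.54×16 = 6491.5 + 1457.28 + 88.64 = 8037.42
Index = 8425.37 / 8037.42 × 100 = 104.8268

104.8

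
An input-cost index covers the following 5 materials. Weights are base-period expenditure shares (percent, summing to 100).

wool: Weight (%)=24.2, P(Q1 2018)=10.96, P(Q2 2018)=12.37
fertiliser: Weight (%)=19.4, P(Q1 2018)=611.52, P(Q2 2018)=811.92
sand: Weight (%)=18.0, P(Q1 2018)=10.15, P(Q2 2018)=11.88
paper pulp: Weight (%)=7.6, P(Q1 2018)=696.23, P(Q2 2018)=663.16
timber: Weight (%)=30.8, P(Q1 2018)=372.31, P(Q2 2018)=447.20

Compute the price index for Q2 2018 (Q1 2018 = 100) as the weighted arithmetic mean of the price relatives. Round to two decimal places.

wool: 24.2 × (12.37/10.96) = 24.2 × 1.128650 = 27.3133
fertiliser: 19.4 × (811.92/611.52) = 19.4 × 1.327708 = 25.7575
sand: 18.0 × (11.88/10.15) = 18.0 × 1.170443 = 21.0680
paper pulp: 7.6 × (663.16/696.23) = 7.6 × 0.952501 = 7.2390
timber: 30.8 × (447.20/372.31) = 30.8 × 1.201150 = 36.9954
Index = Σ wᵢ·(p₁ᵢ/p₀ᵢ) = 27.3133 + 25.7575 + 21.0680 + 7.2390 + 36.9954 = 118.3733

118.37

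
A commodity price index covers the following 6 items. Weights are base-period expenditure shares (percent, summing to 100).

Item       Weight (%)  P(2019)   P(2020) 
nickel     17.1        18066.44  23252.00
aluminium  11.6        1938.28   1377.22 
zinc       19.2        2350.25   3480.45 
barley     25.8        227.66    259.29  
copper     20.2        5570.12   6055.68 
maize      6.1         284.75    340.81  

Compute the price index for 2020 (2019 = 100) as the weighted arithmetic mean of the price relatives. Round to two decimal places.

nickel: 17.1 × (23252.00/18066.44) = 17.1 × 1.287027 = 22.0082
aluminium: 11.6 × (1377.22/1938.28) = 11.6 × 0.710537 = 8.2422
zinc: 19.2 × (3480.45/2350.25) = 19.2 × 1.480885 = 28.4330
barley: 25.8 × (259.29/227.66) = 25.8 × 1.138935 = 29.3845
copper: 20.2 × (6055.68/5570.12) = 20.2 × 1.087172 = 21.9609
maize: 6.1 × (340.81/284.75) = 6.1 × 1.196874 = 7.3009
Index = Σ wᵢ·(p₁ᵢ/p₀ᵢ) = 22.0082 + 8.2422 + 28.4330 + 29.3845 + 21.9609 + 7.3009 = 117.3297

117.33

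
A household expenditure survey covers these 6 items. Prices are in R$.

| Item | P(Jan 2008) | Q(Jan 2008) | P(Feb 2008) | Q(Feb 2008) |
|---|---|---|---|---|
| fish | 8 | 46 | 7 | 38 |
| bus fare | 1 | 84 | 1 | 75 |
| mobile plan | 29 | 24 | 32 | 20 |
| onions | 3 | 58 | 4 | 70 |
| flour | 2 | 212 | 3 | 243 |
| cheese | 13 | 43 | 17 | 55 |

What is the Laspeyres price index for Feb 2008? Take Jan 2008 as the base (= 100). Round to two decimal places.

Laspeyres price index uses base-period quantities as weights.
ΣP(Feb 2008)·Q(Jan 2008) = 7×46 + 1×84 + 32×24 + 4×58 + 3×212 + 17×43 = 322 + 84 + 768 + 232 + 636 + 731 = 2773
ΣP(Jan 2008)·Q(Jan 2008) = 8×46 + 1×84 + 29×24 + 3×58 + 2×212 + 13×43 = 368 + 84 + 696 + 174 + 424 + 559 = 2305
Index = 2773 / 2305 × 100 = 120.3037

120.30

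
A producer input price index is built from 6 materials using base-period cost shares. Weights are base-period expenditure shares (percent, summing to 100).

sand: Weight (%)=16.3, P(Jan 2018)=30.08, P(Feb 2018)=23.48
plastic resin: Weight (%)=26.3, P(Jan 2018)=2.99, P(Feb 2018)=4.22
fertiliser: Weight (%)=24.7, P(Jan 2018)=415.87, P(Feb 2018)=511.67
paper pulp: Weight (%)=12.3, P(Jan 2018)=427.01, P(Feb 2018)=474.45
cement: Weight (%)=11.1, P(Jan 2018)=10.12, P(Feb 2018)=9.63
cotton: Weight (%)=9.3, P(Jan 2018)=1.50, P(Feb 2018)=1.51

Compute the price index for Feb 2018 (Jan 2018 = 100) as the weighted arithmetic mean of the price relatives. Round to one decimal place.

sand: 16.3 × (23.48/30.08) = 16.3 × 0.780585 = 12.7235
plastic resin: 26.3 × (4.22/2.99) = 26.3 × 1.411371 = 37.1191
fertiliser: 24.7 × (511.67/415.87) = 24.7 × 1.230360 = 30.3899
paper pulp: 12.3 × (474.45/427.01) = 12.3 × 1.111098 = 13.6665
cement: 11.1 × (9.63/10.12) = 11.1 × 0.951581 = 10.5625
cotton: 9.3 × (1.51/1.50) = 9.3 × 1.006667 = 9.3620
Index = Σ wᵢ·(p₁ᵢ/p₀ᵢ) = 12.7235 + 37.1191 + 30.3899 + 13.6665 + 10.5625 + 9.3620 = 113.8236

113.8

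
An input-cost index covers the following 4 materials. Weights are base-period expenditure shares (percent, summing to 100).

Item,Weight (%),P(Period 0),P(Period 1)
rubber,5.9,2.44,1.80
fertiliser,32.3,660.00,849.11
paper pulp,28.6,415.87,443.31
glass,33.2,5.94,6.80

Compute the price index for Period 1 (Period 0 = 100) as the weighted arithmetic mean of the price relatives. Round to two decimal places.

114.40

rubber: 5.9 × (1.80/2.44) = 5.9 × 0.737705 = 4.3525
fertiliser: 32.3 × (849.11/660.00) = 32.3 × 1.286530 = 41.5549
paper pulp: 28.6 × (443.31/415.87) = 28.6 × 1.065982 = 30.4871
glass: 33.2 × (6.80/5.94) = 33.2 × 1.144781 = 38.0067
Index = Σ wᵢ·(p₁ᵢ/p₀ᵢ) = 4.3525 + 41.5549 + 30.4871 + 38.0067 = 114.4012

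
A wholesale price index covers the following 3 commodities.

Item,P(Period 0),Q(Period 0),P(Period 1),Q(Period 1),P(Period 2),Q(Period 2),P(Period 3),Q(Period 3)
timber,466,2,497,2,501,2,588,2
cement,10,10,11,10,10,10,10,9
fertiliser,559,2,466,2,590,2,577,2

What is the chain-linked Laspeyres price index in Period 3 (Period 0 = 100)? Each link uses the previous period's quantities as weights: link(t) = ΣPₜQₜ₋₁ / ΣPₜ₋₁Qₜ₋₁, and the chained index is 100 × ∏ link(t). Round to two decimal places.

113.02

Link Period 0→Period 1:
ΣP(Period 1)Q(Period 0) = 497×2 + 11×10 + 466×2 = 994 + 110 + 932 = 2036
ΣP(Period 0)Q(Period 0) = 466×2 + 10×10 + 559×2 = 932 + 100 + 1118 = 2150
link = 2036/2150 = 0.946977
Link Period 1→Period 2:
ΣP(Period 2)Q(Period 1) = 501×2 + 10×10 + 590×2 = 1002 + 100 + 1180 = 2282
ΣP(Period 1)Q(Period 1) = 497×2 + 11×10 + 466×2 = 994 + 110 + 932 = 2036
link = 2282/2036 = 1.120825
Link Period 2→Period 3:
ΣP(Period 3)Q(Period 2) = 588×2 + 10×10 + 577×2 = 1176 + 100 + 1154 = 2430
ΣP(Period 2)Q(Period 2) = 501×2 + 10×10 + 590×2 = 1002 + 100 + 1180 = 2282
link = 2430/2282 = 1.064855
Chained index = 100 × 0.946977 × 1.120825 × 1.064855 = 113.0233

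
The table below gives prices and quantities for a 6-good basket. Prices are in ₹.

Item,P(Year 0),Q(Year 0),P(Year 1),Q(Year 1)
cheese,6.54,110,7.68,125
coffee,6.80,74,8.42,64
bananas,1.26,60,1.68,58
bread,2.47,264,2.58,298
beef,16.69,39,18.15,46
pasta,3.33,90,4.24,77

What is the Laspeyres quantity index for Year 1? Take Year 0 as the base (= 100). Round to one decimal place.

106.4

Laspeyres quantity index uses base-period prices as weights.
ΣP(Year 0)·Q(Year 1) = 6.54×125 + 6.80×64 + 1.26×58 + 2.47×298 + 16.69×46 + 3.33×77 = 817.5 + 435.2 + 73.08 + 736.06 + 767.74 + 256.41 = 3085.99
ΣP(Year 0)·Q(Year 0) = 6.54×110 + 6.80×74 + 1.26×60 + 2.47×264 + 16.69×39 + 3.33×90 = 719.4 + 503.2 + 75.6 + 652.08 + 650.91 + 299.7 = 2900.89
Index = 3085.99 / 2900.89 × 100 = 106.3808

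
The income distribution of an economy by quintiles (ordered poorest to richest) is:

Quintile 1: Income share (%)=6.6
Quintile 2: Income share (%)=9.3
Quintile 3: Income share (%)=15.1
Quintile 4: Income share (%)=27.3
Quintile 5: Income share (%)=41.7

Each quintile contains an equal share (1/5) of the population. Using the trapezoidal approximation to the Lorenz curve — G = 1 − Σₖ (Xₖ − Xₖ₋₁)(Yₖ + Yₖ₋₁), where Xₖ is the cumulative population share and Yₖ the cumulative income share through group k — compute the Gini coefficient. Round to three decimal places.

0.353

Cumulative income shares Yₖ: 0.0660, 0.1590, 0.3100, 0.5830, 1.0000
Σ (Xₖ−Xₖ₋₁)(Yₖ+Yₖ₋₁) = (1/5)(0.0660+0.0000) + (1/5)(0.1590+0.0660) + (1/5)(0.3100+0.1590) + (1/5)(0.5830+0.3100) + (1/5)(1.0000+0.5830)
  = 0.0132 + 0.0450 + 0.0938 + 0.1786 + 0.3166 = 0.6472
G = 1 − 0.6472 = 0.3528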